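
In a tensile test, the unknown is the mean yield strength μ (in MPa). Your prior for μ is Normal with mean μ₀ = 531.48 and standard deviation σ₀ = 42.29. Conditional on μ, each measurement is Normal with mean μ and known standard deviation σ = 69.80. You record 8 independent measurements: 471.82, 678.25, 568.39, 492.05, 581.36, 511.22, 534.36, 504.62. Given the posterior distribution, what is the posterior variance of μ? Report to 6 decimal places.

454.304285

For Normal data with known variance σ², a Normal(μ₀, σ₀²) prior on μ is conjugate. Posterior precision = 1/σ₀² + n/σ²; posterior mean is the precision-weighted average of μ₀ and x̄.
σ₀² = 42.29² = 1788.4441, σ² = 69.80² = 4872.04; σ² + n·σ₀² = 4872.04 + 8·1788.4441 = 19179.5928.
Posterior precision = 1/σ₀² + n/σ² = 1/1788.4441 + 8/4872.04 = (σ² + n·σ₀²)/(σ₀²σ²) = 19179.5928/(1788.4441·4872.04); posterior variance σₙ² = σ₀²σ²/(σ² + n·σ₀²) = 1788.4441·4872.04/19179.5928 = 454.304285.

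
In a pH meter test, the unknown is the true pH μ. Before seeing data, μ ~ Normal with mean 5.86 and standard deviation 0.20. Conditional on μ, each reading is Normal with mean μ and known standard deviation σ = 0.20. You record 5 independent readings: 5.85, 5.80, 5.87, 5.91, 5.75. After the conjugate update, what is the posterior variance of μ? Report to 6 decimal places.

0.006667

For Normal data with known variance σ², a Normal(μ₀, σ₀²) prior on μ is conjugate. Posterior precision = 1/σ₀² + n/σ²; posterior mean is the precision-weighted average of μ₀ and x̄.
σ₀² = 0.20² = 0.04, σ² = 0.20² = 0.04; σ² + n·σ₀² = 0.04 + 5·0.04 = 0.24.
Posterior precision = 1/σ₀² + n/σ² = 1/0.04 + 5/0.04 = (σ² + n·σ₀²)/(σ₀²σ²) = 0.24/(0.04·0.04); posterior variance σₙ² = σ₀²σ²/(σ² + n·σ₀²) = 0.04·0.04/0.24 = 0.006667.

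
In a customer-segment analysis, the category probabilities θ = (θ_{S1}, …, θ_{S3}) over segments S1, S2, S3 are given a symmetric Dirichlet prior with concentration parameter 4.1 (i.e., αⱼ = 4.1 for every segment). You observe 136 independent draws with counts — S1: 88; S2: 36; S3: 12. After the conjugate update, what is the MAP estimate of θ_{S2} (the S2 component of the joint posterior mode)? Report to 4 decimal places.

The Dirichlet prior is conjugate to the Multinomial likelihood: each posterior αⱼ = prior αⱼ + observed count nⱼ.
Posterior concentration: (92.1, 40.1, 16.1), total = 148.3.
Joint mode component: (α_{S2}−1)/(Σα−K) = 39.1/145.3 = 0.2691.

0.2691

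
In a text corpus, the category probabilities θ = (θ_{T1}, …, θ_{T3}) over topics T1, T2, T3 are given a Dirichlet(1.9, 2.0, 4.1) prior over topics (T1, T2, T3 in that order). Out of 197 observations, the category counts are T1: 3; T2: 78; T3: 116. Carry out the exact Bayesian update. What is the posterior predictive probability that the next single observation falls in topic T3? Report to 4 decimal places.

The Dirichlet prior is conjugate to the Multinomial likelihood: each posterior αⱼ = prior αⱼ + observed count nⱼ.
Posterior concentration: (4.9, 80.0, 120.1), total = 205.0.
P(next = T3 | data) = α_{T3}/Σα = 0.5859.

0.5859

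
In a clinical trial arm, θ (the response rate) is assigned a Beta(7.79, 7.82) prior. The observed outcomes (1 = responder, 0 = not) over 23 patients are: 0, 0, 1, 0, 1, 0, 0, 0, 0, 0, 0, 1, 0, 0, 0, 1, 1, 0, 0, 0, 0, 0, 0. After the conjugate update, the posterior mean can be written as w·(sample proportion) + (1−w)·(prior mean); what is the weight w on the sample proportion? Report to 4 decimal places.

0.5957

The Beta prior is conjugate to a Binomial/Bernoulli likelihood; the update adds successes to α and failures to β.
Posterior mean = (α₀+k)/(α₀+β₀+n) = [n/(α₀+β₀+n)]·(k/n) + [(α₀+β₀)/(α₀+β₀+n)]·α₀/(α₀+β₀), so only n and the prior enter the weight.
The weight on the data is w = n/(α₀+β₀+n) = 23/(7.79+7.82+23) = 23/38.61 = 0.5957.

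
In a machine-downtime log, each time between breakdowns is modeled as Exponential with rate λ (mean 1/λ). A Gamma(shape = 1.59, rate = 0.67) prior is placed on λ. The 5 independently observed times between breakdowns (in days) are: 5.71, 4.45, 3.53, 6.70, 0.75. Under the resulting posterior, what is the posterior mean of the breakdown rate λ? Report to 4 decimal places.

With a Gamma(shape α, rate β) prior on the exponential rate λ, the posterior after n observations with total T = Σxᵢ is Gamma(α+n, β+T).
Sum of observations T = 21.14 days; n = 5.
Posterior: Gamma(1.59+5, 0.67+21.14) = Gamma(6.59, 21.81).
Posterior mean of λ = α/β = 6.59/21.81 = 0.3022.

0.3022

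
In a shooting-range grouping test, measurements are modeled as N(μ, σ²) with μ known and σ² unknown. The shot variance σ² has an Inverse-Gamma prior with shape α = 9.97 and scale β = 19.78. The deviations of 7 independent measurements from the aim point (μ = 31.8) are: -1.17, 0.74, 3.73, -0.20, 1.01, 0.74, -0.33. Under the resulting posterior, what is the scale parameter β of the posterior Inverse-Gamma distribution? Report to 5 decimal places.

With known mean μ and an Inverse-Gamma(α, β) prior on σ², the Normal likelihood is conjugate: posterior is Inv-Gamma(α + n/2, β + Σ(xᵢ−μ)²/2).
Σ(xᵢ−μ)² = (-1.17)² + (0.74)² + (3.73)² + (-0.20)² + (1.01)² + (0.74)² + (-0.33)² = 17.5460.
Posterior: Inv-Gamma(9.97 + 7/2, 19.78 + 17.5460/2) = Inv-Gamma(13.47, 28.55300).
Posterior β = 28.55300.

28.55300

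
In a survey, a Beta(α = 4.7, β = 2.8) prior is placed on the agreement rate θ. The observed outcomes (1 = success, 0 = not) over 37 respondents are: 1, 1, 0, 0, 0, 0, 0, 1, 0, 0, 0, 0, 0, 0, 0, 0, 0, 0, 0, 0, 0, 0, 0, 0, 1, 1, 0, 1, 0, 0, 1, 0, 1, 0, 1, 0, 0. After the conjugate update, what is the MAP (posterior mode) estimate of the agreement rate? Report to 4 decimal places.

0.2988

The Beta prior is conjugate to a Binomial/Bernoulli likelihood; the update adds successes to α and failures to β.
Posterior: Beta(α+k, β+n−k) = Beta(4.7+9, 2.8+28) = Beta(13.7, 30.8).
Mode of Beta(a,b) for a,b>1 is (a−1)/(a+b−2) = 12.7/42.5 = 0.2988.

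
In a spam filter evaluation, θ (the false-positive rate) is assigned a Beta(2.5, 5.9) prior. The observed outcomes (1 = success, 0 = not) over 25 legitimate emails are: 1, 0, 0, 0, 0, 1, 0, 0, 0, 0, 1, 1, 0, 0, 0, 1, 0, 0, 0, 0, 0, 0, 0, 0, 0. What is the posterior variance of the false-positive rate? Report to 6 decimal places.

0.005062

The Beta prior is conjugate to a Binomial/Bernoulli likelihood; the update adds successes to α and failures to β.
Posterior: Beta(α+k, β+n−k) = Beta(2.5+5, 5.9+20) = Beta(7.5, 25.9).
Var = αβ/((α+β)²(α+β+1)) = 7.5·25.9/(33.4²·34.4) = 0.005062.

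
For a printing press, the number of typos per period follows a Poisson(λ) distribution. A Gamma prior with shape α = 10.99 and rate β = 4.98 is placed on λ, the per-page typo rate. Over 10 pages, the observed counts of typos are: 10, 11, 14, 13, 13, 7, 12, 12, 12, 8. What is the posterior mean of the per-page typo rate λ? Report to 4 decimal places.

8.2103

With a Gamma(shape α, rate β) prior, the Poisson likelihood is conjugate: the posterior is Gamma(α + ΣXᵢ, β + n).
Sum of counts S = 112 over n = 10 pages.
Posterior: Gamma(α+S, β+n) = Gamma(10.99+112, 4.98+10) = Gamma(122.99, 14.98).
Posterior mean = α/β = 122.99/14.98 = 8.2103.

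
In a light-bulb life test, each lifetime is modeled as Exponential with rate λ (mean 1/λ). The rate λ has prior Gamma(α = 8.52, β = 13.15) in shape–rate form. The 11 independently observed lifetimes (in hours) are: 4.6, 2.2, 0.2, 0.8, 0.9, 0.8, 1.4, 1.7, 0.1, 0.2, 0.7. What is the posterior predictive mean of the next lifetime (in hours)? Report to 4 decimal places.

1.4444

With a Gamma(shape α, rate β) prior on the exponential rate λ, the posterior after n observations with total T = Σxᵢ is Gamma(α+n, β+T).
Sum of observations T = 13.6 hours; n = 11.
Posterior: Gamma(8.52+11, 13.15+13.6) = Gamma(19.52, 26.75).
The predictive distribution for the next observation is Lomax; its mean is β/(α−1) = 26.75/18.52 = 1.4444.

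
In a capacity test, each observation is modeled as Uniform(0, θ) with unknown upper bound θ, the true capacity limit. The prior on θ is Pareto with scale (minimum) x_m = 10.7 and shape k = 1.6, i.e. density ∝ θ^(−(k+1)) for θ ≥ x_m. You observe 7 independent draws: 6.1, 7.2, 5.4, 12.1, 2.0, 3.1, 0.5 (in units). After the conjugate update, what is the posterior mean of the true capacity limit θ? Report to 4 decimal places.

A Pareto(scale x_m, shape k) prior on the upper bound θ of Uniform(0, θ) is conjugate: posterior is Pareto(max(x_m, max xᵢ), k + n).
Sample maximum = 12.1; prior scale x_m = 10.7 → posterior scale = max = 12.1.
Posterior shape = 1.6 + 7 = 8.6.
E[θ|data] = k·x_m/(k−1) = 8.6·12.1/7.6 = 13.6921.

13.6921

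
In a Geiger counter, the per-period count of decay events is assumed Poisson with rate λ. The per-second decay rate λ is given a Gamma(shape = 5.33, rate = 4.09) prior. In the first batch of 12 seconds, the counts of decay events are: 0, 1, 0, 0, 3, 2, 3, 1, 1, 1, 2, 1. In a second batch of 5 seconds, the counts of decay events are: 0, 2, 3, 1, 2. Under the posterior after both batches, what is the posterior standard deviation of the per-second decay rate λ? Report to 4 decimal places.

0.2524

With a Gamma(shape α, rate β) prior, the Poisson likelihood is conjugate: the posterior is Gamma(α + ΣXᵢ, β + n).
Batch 1: sum of counts S = 15 over n = 12 seconds.
After batch 1: Gamma(α+S, β+n) = Gamma(5.33+15, 4.09+12) = Gamma(20.33, 16.09).
Batch 2: sum of counts S = 8 over n = 5 seconds.
After batch 2: Gamma(α+S, β+n) = Gamma(20.33+8, 16.09+5) = Gamma(28.33, 21.09).
SD = √α/β = √28.33/21.09 = 0.2524.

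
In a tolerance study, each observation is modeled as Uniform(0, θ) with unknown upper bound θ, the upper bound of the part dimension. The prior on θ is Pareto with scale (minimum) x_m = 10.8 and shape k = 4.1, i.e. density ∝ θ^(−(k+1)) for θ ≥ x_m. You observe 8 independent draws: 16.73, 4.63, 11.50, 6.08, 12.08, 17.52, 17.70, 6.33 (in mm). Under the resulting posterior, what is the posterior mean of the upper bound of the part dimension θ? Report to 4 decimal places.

A Pareto(scale x_m, shape k) prior on the upper bound θ of Uniform(0, θ) is conjugate: posterior is Pareto(max(x_m, max xᵢ), k + n).
Sample maximum = 17.70; prior scale x_m = 10.8 → posterior scale = max = 17.70.
Posterior shape = 4.1 + 8 = 12.1.
E[θ|data] = k·x_m/(k−1) = 12.1·17.70/11.1 = 19.2946.

19.2946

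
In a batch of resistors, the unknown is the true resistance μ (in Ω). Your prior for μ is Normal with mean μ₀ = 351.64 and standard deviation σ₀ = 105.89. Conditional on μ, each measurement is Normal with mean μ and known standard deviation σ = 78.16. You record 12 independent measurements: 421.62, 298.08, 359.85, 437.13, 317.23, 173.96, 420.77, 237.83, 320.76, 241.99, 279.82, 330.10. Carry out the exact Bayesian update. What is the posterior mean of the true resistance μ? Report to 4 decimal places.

321.3056

For Normal data with known variance σ², a Normal(μ₀, σ₀²) prior on μ is conjugate. Posterior precision = 1/σ₀² + n/σ²; posterior mean is the precision-weighted average of μ₀ and x̄.
Σxᵢ = 421.62 + 298.08 + 359.85 + 437.13 + 317.23 + 173.96 + 420.77 + 237.83 + 320.76 + 241.99 + 279.82 + 330.10 = 3839.14, so n·x̄ = 3839.14.
σ₀² = 105.89² = 11212.6921, σ² = 78.16² = 6108.9856; σ² + n·σ₀² = 6108.9856 + 12·11212.6921 = 140661.2908.
Posterior mean = (μ₀/σ₀² + n·x̄/σ²)/(1/σ₀² + n/σ²) = (σ²·μ₀ + σ₀²·n·x̄)/(σ² + n·σ₀²) = (6108.9856·351.64 + 11212.6921·3839.14)/140661.2908 = 45195258.445178/140661.2908 = 321.3056.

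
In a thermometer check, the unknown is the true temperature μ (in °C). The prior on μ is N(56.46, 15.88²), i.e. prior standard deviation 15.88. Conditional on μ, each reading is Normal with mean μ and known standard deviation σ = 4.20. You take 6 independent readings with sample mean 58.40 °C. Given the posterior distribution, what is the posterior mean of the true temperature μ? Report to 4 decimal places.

58.3776

For Normal data with known variance σ², a Normal(μ₀, σ₀²) prior on μ is conjugate. Posterior precision = 1/σ₀² + n/σ²; posterior mean is the precision-weighted average of μ₀ and x̄.
n·x̄ = 6·58.40 = 350.4.
σ₀² = 15.88² = 252.1744, σ² = 4.20² = 17.64; σ² + n·σ₀² = 17.64 + 6·252.1744 = 1530.6864.
Posterior mean = (μ₀/σ₀² + n·x̄/σ²)/(1/σ₀² + n/σ²) = (σ²·μ₀ + σ₀²·n·x̄)/(σ² + n·σ₀²) = (17.64·56.46 + 252.1744·350.4)/1530.6864 = 89357.86416/1530.6864 = 58.3776.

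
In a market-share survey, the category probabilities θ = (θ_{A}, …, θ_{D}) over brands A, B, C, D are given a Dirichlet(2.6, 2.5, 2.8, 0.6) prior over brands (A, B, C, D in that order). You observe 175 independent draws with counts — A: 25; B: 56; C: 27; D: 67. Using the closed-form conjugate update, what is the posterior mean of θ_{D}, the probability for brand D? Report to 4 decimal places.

0.3684

The Dirichlet prior is conjugate to the Multinomial likelihood: each posterior αⱼ = prior αⱼ + observed count nⱼ.
Posterior concentration: (27.6, 58.5, 29.8, 67.6), total = 183.5.
E[θ_{D}|data] = α_{D}/Σα = 67.6/183.5 = 0.3684.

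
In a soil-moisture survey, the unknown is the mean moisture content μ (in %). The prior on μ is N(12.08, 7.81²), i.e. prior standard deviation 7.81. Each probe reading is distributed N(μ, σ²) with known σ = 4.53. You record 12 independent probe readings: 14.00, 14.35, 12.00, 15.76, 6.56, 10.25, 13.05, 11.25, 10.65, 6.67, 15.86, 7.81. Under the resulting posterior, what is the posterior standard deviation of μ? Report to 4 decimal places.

For Normal data with known variance σ², a Normal(μ₀, σ₀²) prior on μ is conjugate. Posterior precision = 1/σ₀² + n/σ²; posterior mean is the precision-weighted average of μ₀ and x̄.
σ₀² = 7.81² = 60.9961, σ² = 4.53² = 20.5209; σ² + n·σ₀² = 20.5209 + 12·60.9961 = 752.4741.
Posterior precision = 1/σ₀² + n/σ² = 1/60.9961 + 12/20.5209 = (σ² + n·σ₀²)/(σ₀²σ²) = 752.4741/(60.9961·20.5209); posterior variance σₙ² = σ₀²σ²/(σ² + n·σ₀²) = 60.9961·20.5209/752.4741 = 1.663439.
Posterior SD = √σₙ² = √(60.9961·20.5209/752.4741) = 1.2897.

1.2897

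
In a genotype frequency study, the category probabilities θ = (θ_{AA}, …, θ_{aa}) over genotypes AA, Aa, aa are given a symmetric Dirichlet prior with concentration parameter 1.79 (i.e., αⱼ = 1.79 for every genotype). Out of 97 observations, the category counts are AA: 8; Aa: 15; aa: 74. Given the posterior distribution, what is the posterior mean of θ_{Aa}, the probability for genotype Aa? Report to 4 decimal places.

0.1640

The Dirichlet prior is conjugate to the Multinomial likelihood: each posterior αⱼ = prior αⱼ + observed count nⱼ.
Posterior concentration: (9.79, 16.79, 75.79), total = 102.37.
E[θ_{Aa}|data] = α_{Aa}/Σα = 16.79/102.37 = 0.1640.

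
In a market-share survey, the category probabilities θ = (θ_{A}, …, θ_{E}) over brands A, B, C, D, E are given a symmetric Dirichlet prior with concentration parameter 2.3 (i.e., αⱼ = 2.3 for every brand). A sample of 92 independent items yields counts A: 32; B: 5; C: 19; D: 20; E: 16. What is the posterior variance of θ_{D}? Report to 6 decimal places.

0.001618

The Dirichlet prior is conjugate to the Multinomial likelihood: each posterior αⱼ = prior αⱼ + observed count nⱼ.
Posterior concentration: (34.3, 7.3, 21.3, 22.3, 18.3), total = 103.5.
Var[θ_j] = α_j(Σα−α_j)/((Σα)²(Σα+1)) = 22.3·81.2/(103.5²·104.5) = 0.001618.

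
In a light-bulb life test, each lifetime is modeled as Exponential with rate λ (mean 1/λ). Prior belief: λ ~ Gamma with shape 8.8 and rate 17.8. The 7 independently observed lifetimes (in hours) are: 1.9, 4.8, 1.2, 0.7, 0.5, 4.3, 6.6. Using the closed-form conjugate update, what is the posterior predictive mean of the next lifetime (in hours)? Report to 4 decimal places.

2.5541

With a Gamma(shape α, rate β) prior on the exponential rate λ, the posterior after n observations with total T = Σxᵢ is Gamma(α+n, β+T).
Sum of observations T = 20.0 hours; n = 7.
Posterior: Gamma(8.8+7, 17.8+20.0) = Gamma(15.8, 37.8).
The predictive distribution for the next observation is Lomax; its mean is β/(α−1) = 37.8/14.8 = 2.5541.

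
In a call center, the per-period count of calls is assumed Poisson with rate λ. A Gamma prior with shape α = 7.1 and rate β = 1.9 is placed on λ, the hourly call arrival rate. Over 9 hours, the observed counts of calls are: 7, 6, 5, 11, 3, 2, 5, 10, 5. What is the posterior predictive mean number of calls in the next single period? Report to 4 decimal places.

With a Gamma(shape α, rate β) prior, the Poisson likelihood is conjugate: the posterior is Gamma(α + ΣXᵢ, β + n).
Sum of counts S = 54 over n = 9 hours.
Posterior: Gamma(α+S, β+n) = Gamma(7.1+54, 1.9+9) = Gamma(61.1, 10.9).
The predictive distribution for one future period is NegBinom with mean α/β = 5.6055.

5.6055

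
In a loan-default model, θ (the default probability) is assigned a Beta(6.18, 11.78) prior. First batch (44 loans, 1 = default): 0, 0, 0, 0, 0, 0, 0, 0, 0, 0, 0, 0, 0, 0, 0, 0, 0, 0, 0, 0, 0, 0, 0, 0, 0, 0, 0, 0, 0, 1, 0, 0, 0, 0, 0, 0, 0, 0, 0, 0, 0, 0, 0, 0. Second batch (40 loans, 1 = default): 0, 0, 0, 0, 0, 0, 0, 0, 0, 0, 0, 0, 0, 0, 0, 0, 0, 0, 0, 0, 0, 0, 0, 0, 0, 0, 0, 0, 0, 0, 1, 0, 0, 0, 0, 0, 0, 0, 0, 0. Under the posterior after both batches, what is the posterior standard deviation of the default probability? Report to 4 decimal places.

0.0268

The Beta prior is conjugate to a Binomial/Bernoulli likelihood; the update adds successes to α and failures to β.
After batch 1: Beta(6.18+1, 11.78+43) = Beta(7.18, 54.78).
After batch 2: Beta(7.18+1, 54.78+39) = Beta(8.18, 93.78).
Var = αβ/((α+β)²(α+β+1)) = 8.18·93.78/(101.96²·102.96) = 0.00071670; SD = √0.00071670 = 0.0268.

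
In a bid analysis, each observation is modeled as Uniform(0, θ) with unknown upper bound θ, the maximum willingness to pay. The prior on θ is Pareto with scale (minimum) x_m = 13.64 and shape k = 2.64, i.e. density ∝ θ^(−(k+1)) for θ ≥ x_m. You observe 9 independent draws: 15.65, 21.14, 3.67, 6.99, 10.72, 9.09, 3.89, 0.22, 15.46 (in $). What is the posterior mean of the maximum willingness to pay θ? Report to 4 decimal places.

23.1268

A Pareto(scale x_m, shape k) prior on the upper bound θ of Uniform(0, θ) is conjugate: posterior is Pareto(max(x_m, max xᵢ), k + n).
Sample maximum = 21.14; prior scale x_m = 13.64 → posterior scale = max = 21.14.
Posterior shape = 2.64 + 9 = 11.64.
E[θ|data] = k·x_m/(k−1) = 11.64·21.14/10.64 = 23.1268.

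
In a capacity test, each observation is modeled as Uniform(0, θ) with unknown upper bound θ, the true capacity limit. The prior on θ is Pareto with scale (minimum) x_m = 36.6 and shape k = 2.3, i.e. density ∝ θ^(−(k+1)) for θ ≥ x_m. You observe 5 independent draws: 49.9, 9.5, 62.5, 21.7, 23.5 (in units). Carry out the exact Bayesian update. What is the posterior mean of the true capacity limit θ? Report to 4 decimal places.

A Pareto(scale x_m, shape k) prior on the upper bound θ of Uniform(0, θ) is conjugate: posterior is Pareto(max(x_m, max xᵢ), k + n).
Sample maximum = 62.5; prior scale x_m = 36.6 → posterior scale = max = 62.5.
Posterior shape = 2.3 + 5 = 7.3.
E[θ|data] = k·x_m/(k−1) = 7.3·62.5/6.3 = 72.4206.

72.4206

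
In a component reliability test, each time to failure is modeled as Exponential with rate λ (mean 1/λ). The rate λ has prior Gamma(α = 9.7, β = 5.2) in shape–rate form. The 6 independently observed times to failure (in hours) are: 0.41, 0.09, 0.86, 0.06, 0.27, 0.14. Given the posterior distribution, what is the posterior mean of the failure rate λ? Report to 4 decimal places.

With a Gamma(shape α, rate β) prior on the exponential rate λ, the posterior after n observations with total T = Σxᵢ is Gamma(α+n, β+T).
Sum of observations T = 1.83 hours; n = 6.
Posterior: Gamma(9.7+6, 5.2+1.83) = Gamma(15.7, 7.03).
Posterior mean of λ = α/β = 15.7/7.03 = 2.2333.

2.2333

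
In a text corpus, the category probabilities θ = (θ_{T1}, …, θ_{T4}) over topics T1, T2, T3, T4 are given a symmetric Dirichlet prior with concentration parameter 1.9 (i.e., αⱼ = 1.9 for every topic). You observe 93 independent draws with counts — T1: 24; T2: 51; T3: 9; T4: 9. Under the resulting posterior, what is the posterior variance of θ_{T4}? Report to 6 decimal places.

The Dirichlet prior is conjugate to the Multinomial likelihood: each posterior αⱼ = prior αⱼ + observed count nⱼ.
Posterior concentration: (25.9, 52.9, 10.9, 10.9), total = 100.6.
Var[θ_j] = α_j(Σα−α_j)/((Σα)²(Σα+1)) = 10.9·89.7/(100.6²·101.6) = 0.000951.

0.000951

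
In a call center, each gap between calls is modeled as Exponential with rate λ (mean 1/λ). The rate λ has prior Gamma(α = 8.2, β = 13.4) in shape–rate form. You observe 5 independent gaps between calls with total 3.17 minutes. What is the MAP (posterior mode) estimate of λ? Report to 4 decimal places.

0.7363

With a Gamma(shape α, rate β) prior on the exponential rate λ, the posterior after n observations with total T = Σxᵢ is Gamma(α+n, β+T).
Posterior: Gamma(8.2+5, 13.4+3.17) = Gamma(13.2, 16.57).
Mode = (α−1)/β = 0.7363.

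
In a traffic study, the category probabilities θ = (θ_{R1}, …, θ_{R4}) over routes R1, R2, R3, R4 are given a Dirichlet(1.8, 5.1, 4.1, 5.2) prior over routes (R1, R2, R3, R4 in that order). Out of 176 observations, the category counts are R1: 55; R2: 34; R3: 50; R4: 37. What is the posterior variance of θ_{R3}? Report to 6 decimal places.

The Dirichlet prior is conjugate to the Multinomial likelihood: each posterior αⱼ = prior αⱼ + observed count nⱼ.
Posterior concentration: (56.8, 39.1, 54.1, 42.2), total = 192.2.
Var[θ_j] = α_j(Σα−α_j)/((Σα)²(Σα+1)) = 54.1·138.1/(192.2²·193.2) = 0.001047.

0.001047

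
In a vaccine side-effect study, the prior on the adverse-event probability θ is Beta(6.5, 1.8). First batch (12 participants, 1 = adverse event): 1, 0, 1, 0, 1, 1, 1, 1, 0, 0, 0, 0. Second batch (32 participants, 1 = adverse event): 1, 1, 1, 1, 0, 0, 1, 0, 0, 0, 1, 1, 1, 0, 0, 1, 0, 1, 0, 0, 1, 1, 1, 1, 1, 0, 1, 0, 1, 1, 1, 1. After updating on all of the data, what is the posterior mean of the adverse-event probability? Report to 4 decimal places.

0.6214

The Beta prior is conjugate to a Binomial/Bernoulli likelihood; the update adds successes to α and failures to β.
After batch 1: Beta(6.5+6, 1.8+6) = Beta(12.5, 7.8).
After batch 2: Beta(12.5+20, 7.8+12) = Beta(32.5, 19.8).
Posterior mean = α/(α+β) = 32.5/52.3 = 0.6214.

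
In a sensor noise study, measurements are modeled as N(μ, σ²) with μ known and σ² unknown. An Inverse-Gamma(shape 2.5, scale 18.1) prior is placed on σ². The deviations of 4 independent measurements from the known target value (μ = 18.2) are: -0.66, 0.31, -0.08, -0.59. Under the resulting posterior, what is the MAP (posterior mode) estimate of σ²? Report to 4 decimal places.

3.3715

With known mean μ and an Inverse-Gamma(α, β) prior on σ², the Normal likelihood is conjugate: posterior is Inv-Gamma(α + n/2, β + Σ(xᵢ−μ)²/2).
Σ(xᵢ−μ)² = (-0.66)² + (0.31)² + (-0.08)² + (-0.59)² = 0.8862.
Posterior: Inv-Gamma(2.5 + 4/2, 18.1 + 0.8862/2) = Inv-Gamma(4.50, 18.54310).
Mode = β/(α+1) = 18.54310/5.50 = 3.3715.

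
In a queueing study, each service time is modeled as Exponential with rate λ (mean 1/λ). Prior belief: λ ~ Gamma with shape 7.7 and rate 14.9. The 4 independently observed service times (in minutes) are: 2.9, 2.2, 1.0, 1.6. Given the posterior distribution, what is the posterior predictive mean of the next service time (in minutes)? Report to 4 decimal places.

2.1121

With a Gamma(shape α, rate β) prior on the exponential rate λ, the posterior after n observations with total T = Σxᵢ is Gamma(α+n, β+T).
Sum of observations T = 7.7 minutes; n = 4.
Posterior: Gamma(7.7+4, 14.9+7.7) = Gamma(11.7, 22.6).
The predictive distribution for the next observation is Lomax; its mean is β/(α−1) = 22.6/10.7 = 2.1121.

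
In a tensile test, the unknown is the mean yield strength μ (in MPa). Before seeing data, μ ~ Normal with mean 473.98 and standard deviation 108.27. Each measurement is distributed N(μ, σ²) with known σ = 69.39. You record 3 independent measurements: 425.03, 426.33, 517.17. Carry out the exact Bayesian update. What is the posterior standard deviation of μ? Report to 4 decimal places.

37.5727

For Normal data with known variance σ², a Normal(μ₀, σ₀²) prior on μ is conjugate. Posterior precision = 1/σ₀² + n/σ²; posterior mean is the precision-weighted average of μ₀ and x̄.
σ₀² = 108.27² = 11722.3929, σ² = 69.39² = 4814.9721; σ² + n·σ₀² = 4814.9721 + 3·11722.3929 = 39982.1508.
Posterior precision = 1/σ₀² + n/σ² = 1/11722.3929 + 3/4814.9721 = (σ² + n·σ₀²)/(σ₀²σ²) = 39982.1508/(11722.3929·4814.9721); posterior variance σₙ² = σ₀²σ²/(σ² + n·σ₀²) = 11722.3929·4814.9721/39982.1508 = 1411.704814.
Posterior SD = √σₙ² = √(11722.3929·4814.9721/39982.1508) = 37.5727.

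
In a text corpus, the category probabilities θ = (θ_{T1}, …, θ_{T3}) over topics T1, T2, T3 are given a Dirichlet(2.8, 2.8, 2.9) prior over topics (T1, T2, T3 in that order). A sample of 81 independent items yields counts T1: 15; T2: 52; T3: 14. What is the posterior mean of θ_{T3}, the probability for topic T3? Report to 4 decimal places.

0.1888

The Dirichlet prior is conjugate to the Multinomial likelihood: each posterior αⱼ = prior αⱼ + observed count nⱼ.
Posterior concentration: (17.8, 54.8, 16.9), total = 89.5.
E[θ_{T3}|data] = α_{T3}/Σα = 16.9/89.5 = 0.1888.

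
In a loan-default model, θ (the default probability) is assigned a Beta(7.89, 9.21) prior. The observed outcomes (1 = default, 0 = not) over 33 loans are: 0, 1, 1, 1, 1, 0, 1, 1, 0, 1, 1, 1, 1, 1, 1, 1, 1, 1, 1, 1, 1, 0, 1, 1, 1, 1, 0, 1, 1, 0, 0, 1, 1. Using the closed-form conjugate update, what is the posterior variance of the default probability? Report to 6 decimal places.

0.004283

The Beta prior is conjugate to a Binomial/Bernoulli likelihood; the update adds successes to α and failures to β.
Posterior: Beta(α+k, β+n−k) = Beta(7.89+26, 9.21+7) = Beta(33.89, 16.21).
Var = αβ/((α+β)²(α+β+1)) = 33.89·16.21/(50.10²·51.10) = 0.004283.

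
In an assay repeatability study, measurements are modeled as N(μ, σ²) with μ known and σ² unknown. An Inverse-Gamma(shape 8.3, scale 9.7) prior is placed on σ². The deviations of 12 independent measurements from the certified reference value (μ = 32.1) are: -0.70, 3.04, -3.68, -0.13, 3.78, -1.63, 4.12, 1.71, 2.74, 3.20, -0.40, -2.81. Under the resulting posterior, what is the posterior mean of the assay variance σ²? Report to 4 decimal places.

With known mean μ and an Inverse-Gamma(α, β) prior on σ², the Normal likelihood is conjugate: posterior is Inv-Gamma(α + n/2, β + Σ(xᵢ−μ)²/2).
Σ(xᵢ−μ)² = (-0.70)² + (3.04)² + (-3.68)² + (-0.13)² + (3.78)² + (-1.63)² + (4.12)² + (1.71)² + (2.74)² + (3.20)² + (-0.40)² + (-2.81)² = 85.9384.
Posterior: Inv-Gamma(8.3 + 12/2, 9.7 + 85.9384/2) = Inv-Gamma(14.30, 52.66920).
E[σ²|data] = β/(α−1) = 52.66920/13.30 = 3.9601.

3.9601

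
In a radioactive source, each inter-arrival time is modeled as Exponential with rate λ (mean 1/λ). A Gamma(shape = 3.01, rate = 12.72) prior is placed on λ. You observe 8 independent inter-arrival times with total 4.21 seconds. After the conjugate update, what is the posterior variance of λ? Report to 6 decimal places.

0.038413

With a Gamma(shape α, rate β) prior on the exponential rate λ, the posterior after n observations with total T = Σxᵢ is Gamma(α+n, β+T).
Posterior: Gamma(3.01+8, 12.72+4.21) = Gamma(11.01, 16.93).
Var = α/β² = 0.038413.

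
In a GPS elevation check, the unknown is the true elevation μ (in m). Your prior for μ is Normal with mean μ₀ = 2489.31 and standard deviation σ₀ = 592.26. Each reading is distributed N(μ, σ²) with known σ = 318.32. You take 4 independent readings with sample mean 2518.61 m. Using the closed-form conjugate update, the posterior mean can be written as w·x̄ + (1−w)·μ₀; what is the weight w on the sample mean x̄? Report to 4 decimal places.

For Normal data with known variance σ², a Normal(μ₀, σ₀²) prior on μ is conjugate. Posterior precision = 1/σ₀² + n/σ²; posterior mean is the precision-weighted average of μ₀ and x̄.
σ₀² = 592.26² = 350771.9076, σ² = 318.32² = 101327.6224. Prior precision 1/σ₀² = 1/350771.9076; data precision n/σ² = 4/101327.6224.
w = (n/σ²)/(1/σ₀² + n/σ²) = n·σ₀²/(σ² + n·σ₀²) = 4·350771.9076/(101327.6224 + 4·350771.9076) = 1403087.6304/1504415.2528 = 0.9326.

0.9326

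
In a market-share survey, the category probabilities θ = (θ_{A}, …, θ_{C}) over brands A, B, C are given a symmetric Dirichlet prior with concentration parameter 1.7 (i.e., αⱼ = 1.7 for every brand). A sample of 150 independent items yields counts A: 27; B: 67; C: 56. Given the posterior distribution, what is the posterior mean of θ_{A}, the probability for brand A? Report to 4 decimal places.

0.1850

The Dirichlet prior is conjugate to the Multinomial likelihood: each posterior αⱼ = prior αⱼ + observed count nⱼ.
Posterior concentration: (28.7, 68.7, 57.7), total = 155.1.
E[θ_{A}|data] = α_{A}/Σα = 28.7/155.1 = 0.1850.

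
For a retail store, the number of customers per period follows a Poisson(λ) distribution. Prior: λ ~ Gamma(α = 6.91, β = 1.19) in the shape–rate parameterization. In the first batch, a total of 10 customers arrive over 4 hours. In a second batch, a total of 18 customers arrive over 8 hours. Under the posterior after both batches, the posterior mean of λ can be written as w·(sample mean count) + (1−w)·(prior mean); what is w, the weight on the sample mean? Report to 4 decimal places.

With a Gamma(shape α, rate β) prior, the Poisson likelihood is conjugate: the posterior is Gamma(α + ΣXᵢ, β + n).
Total number of hours: n = 4 + 8 = 12.
Posterior mean = (α₀+S)/(β₀+n) = [n/(β₀+n)]·(S/n) + [β₀/(β₀+n)]·(α₀/β₀), so only n and β₀ enter the weight.
Weight on data w = n/(β₀+n) = 12/(1.19+12) = 12/13.19 = 0.9098.

0.9098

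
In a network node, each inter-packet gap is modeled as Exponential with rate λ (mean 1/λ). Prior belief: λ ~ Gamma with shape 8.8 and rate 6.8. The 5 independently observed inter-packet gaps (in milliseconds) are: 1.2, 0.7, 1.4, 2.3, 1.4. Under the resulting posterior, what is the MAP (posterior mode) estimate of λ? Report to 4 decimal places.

With a Gamma(shape α, rate β) prior on the exponential rate λ, the posterior after n observations with total T = Σxᵢ is Gamma(α+n, β+T).
Sum of observations T = 7.0 milliseconds; n = 5.
Posterior: Gamma(8.8+5, 6.8+7.0) = Gamma(13.8, 13.8).
Mode = (α−1)/β = 0.9275.

0.9275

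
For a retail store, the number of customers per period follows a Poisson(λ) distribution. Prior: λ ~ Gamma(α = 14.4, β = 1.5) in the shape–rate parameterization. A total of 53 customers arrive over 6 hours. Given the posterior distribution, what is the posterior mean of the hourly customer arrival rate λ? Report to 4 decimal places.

8.9867

With a Gamma(shape α, rate β) prior, the Poisson likelihood is conjugate: the posterior is Gamma(α + ΣXᵢ, β + n).
Posterior: Gamma(α+S, β+n) = Gamma(14.4+53, 1.5+6) = Gamma(67.4, 7.5).
Posterior mean = α/β = 67.4/7.5 = 8.9867.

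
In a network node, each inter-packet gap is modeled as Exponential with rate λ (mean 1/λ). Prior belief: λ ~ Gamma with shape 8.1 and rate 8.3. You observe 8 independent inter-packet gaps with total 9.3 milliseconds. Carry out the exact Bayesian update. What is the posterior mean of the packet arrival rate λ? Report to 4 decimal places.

With a Gamma(shape α, rate β) prior on the exponential rate λ, the posterior after n observations with total T = Σxᵢ is Gamma(α+n, β+T).
Posterior: Gamma(8.1+8, 8.3+9.3) = Gamma(16.1, 17.6).
Posterior mean of λ = α/β = 16.1/17.6 = 0.9148.

0.9148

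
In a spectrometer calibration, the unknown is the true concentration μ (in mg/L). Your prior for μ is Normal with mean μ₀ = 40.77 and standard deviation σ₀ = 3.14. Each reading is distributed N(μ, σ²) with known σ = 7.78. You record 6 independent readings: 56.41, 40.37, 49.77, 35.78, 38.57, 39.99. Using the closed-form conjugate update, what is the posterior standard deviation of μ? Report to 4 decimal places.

For Normal data with known variance σ², a Normal(μ₀, σ₀²) prior on μ is conjugate. Posterior precision = 1/σ₀² + n/σ²; posterior mean is the precision-weighted average of μ₀ and x̄.
σ₀² = 3.14² = 9.8596, σ² = 7.78² = 60.5284; σ² + n·σ₀² = 60.5284 + 6·9.8596 = 119.686.
Posterior precision = 1/σ₀² + n/σ² = 1/9.8596 + 6/60.5284 = (σ² + n·σ₀²)/(σ₀²σ²) = 119.686/(9.8596·60.5284); posterior variance σₙ² = σ₀²σ²/(σ² + n·σ₀²) = 9.8596·60.5284/119.686 = 4.986262.
Posterior SD = √σₙ² = √(9.8596·60.5284/119.686) = 2.2330.

2.2330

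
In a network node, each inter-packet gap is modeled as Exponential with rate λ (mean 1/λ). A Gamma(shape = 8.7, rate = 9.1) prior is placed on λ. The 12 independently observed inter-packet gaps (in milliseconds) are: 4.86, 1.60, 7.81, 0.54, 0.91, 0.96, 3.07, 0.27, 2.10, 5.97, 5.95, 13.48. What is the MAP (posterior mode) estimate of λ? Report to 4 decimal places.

With a Gamma(shape α, rate β) prior on the exponential rate λ, the posterior after n observations with total T = Σxᵢ is Gamma(α+n, β+T).
Sum of observations T = 47.52 milliseconds; n = 12.
Posterior: Gamma(8.7+12, 9.1+47.52) = Gamma(20.7, 56.62).
Mode = (α−1)/β = 0.3479.

0.3479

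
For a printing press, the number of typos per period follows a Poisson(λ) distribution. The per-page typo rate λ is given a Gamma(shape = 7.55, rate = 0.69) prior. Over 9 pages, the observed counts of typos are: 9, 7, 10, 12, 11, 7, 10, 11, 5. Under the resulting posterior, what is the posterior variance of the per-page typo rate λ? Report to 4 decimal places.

0.9537

With a Gamma(shape α, rate β) prior, the Poisson likelihood is conjugate: the posterior is Gamma(α + ΣXᵢ, β + n).
Sum of counts S = 82 over n = 9 pages.
Posterior: Gamma(α+S, β+n) = Gamma(7.55+82, 0.69+9) = Gamma(89.55, 9.69).
Var = α/β² = 89.55/9.69² = 0.9537.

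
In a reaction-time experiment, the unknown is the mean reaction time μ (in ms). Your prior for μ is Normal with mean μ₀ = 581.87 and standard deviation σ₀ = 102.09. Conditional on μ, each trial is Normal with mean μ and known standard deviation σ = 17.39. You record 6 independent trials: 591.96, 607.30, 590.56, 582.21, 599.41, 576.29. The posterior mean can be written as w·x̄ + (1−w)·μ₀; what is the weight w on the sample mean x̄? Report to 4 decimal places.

For Normal data with known variance σ², a Normal(μ₀, σ₀²) prior on μ is conjugate. Posterior precision = 1/σ₀² + n/σ²; posterior mean is the precision-weighted average of μ₀ and x̄.
σ₀² = 102.09² = 10422.3681, σ² = 17.39² = 302.4121. Prior precision 1/σ₀² = 1/10422.3681; data precision n/σ² = 6/302.4121.
w = (n/σ²)/(1/σ₀² + n/σ²) = n·σ₀²/(σ² + n·σ₀²) = 6·10422.3681/(302.4121 + 6·10422.3681) = 62534.2086/62836.6207 = 0.9952.

0.9952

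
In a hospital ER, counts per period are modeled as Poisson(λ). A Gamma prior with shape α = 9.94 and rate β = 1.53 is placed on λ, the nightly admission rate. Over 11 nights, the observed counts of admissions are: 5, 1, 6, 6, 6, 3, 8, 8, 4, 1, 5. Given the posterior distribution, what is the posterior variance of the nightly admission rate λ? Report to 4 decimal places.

With a Gamma(shape α, rate β) prior, the Poisson likelihood is conjugate: the posterior is Gamma(α + ΣXᵢ, β + n).
Sum of counts S = 53 over n = 11 nights.
Posterior: Gamma(α+S, β+n) = Gamma(9.94+53, 1.53+11) = Gamma(62.94, 12.53).
Var = α/β² = 62.94/12.53² = 0.4009.

0.4009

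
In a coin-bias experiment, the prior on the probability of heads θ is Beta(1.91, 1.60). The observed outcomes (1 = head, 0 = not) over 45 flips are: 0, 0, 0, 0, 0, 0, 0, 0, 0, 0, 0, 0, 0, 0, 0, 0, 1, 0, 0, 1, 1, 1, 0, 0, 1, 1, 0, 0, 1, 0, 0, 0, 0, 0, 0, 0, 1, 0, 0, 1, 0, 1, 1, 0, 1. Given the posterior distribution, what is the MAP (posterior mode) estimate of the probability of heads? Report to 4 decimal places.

The Beta prior is conjugate to a Binomial/Bernoulli likelihood; the update adds successes to α and failures to β.
Posterior: Beta(α+k, β+n−k) = Beta(1.91+12, 1.60+33) = Beta(13.91, 34.60).
Mode of Beta(a,b) for a,b>1 is (a−1)/(a+b−2) = 12.91/46.51 = 0.2776.

0.2776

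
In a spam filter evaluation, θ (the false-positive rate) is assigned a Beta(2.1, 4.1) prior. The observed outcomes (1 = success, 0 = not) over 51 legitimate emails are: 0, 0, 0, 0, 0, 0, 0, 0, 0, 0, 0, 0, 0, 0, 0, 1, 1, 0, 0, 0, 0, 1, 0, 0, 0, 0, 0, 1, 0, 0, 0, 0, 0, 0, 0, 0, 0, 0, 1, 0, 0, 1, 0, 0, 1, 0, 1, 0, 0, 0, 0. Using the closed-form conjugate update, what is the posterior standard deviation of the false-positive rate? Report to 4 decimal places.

0.0500

The Beta prior is conjugate to a Binomial/Bernoulli likelihood; the update adds successes to α and failures to β.
Posterior: Beta(α+k, β+n−k) = Beta(2.1+8, 4.1+43) = Beta(10.1, 47.1).
Var = αβ/((α+β)²(α+β+1)) = 10.1·47.1/(57.2²·58.2) = 0.00249820; SD = √0.00249820 = 0.0500.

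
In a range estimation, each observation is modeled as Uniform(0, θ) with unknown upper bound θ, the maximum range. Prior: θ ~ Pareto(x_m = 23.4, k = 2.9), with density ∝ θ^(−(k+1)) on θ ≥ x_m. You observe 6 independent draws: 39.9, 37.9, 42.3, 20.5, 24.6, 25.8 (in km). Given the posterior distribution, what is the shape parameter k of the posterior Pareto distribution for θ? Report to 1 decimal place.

A Pareto(scale x_m, shape k) prior on the upper bound θ of Uniform(0, θ) is conjugate: posterior is Pareto(max(x_m, max xᵢ), k + n).
Sample maximum = 42.3; prior scale x_m = 23.4 → posterior scale = max = 42.3.
Posterior shape = 2.9 + 6 = 8.9.
Posterior shape k = 8.9.

8.9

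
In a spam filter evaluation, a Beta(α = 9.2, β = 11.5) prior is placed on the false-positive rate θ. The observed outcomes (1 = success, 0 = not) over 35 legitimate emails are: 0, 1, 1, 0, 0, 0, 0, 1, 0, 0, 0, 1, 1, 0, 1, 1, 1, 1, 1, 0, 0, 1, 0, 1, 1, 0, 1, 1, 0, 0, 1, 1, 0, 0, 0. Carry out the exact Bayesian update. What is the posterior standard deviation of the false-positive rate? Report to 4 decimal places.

0.0663

The Beta prior is conjugate to a Binomial/Bernoulli likelihood; the update adds successes to α and failures to β.
Posterior: Beta(α+k, β+n−k) = Beta(9.2+17, 11.5+18) = Beta(26.2, 29.5).
Var = αβ/((α+β)²(α+β+1)) = 26.2·29.5/(55.7²·56.7) = 0.00439369; SD = √0.00439369 = 0.0663.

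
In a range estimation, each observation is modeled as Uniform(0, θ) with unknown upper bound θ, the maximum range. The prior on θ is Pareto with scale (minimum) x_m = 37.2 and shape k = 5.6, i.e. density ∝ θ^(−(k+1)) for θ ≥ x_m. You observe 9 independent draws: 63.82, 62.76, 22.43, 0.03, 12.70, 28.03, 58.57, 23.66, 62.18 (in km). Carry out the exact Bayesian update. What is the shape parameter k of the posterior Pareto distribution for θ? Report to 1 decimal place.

A Pareto(scale x_m, shape k) prior on the upper bound θ of Uniform(0, θ) is conjugate: posterior is Pareto(max(x_m, max xᵢ), k + n).
Sample maximum = 63.82; prior scale x_m = 37.2 → posterior scale = max = 63.82.
Posterior shape = 5.6 + 9 = 14.6.
Posterior shape k = 14.6.

14.6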